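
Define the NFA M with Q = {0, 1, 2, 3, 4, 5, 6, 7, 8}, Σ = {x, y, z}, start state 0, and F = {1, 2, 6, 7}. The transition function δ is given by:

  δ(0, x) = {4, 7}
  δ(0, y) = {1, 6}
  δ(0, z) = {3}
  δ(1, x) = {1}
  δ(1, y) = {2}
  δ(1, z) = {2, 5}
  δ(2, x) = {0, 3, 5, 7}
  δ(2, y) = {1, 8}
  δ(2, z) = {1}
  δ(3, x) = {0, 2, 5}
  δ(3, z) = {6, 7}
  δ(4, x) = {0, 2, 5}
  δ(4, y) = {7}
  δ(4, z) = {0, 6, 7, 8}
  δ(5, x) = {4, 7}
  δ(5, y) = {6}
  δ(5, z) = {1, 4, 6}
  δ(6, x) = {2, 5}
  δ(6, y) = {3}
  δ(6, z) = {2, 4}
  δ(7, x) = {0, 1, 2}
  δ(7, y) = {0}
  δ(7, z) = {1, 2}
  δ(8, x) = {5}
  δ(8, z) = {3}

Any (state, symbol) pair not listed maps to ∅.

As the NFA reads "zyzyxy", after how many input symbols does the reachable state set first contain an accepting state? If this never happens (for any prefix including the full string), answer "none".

Start in {0}.
Read 'z': 0→{3}; now {3}.
Read 'y': 3→∅; now ∅.
The set is empty and remains empty for the remaining 4 symbols.
No reachable set along the way intersects F.

none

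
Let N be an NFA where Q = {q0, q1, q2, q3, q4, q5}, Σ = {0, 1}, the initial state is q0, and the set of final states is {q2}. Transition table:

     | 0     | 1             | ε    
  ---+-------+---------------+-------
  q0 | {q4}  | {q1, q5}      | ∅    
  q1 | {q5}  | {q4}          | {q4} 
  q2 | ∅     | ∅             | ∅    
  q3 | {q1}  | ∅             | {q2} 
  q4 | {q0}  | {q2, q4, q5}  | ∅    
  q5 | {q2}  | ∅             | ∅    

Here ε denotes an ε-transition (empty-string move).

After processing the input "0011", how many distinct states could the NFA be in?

3

Start in {q0}.
Read '0': q0→{q4}; now {q4}.
Read '0': q4→{q0}; now {q0}.
Read '1': q0→{q1, q5}; union {q1, q5}; ε-closure = {q1, q4, q5}.
Read '1': q1→{q4}, q4→{q2, q4, q5}, q5→∅; now {q2, q4, q5}.
That set has 3 states.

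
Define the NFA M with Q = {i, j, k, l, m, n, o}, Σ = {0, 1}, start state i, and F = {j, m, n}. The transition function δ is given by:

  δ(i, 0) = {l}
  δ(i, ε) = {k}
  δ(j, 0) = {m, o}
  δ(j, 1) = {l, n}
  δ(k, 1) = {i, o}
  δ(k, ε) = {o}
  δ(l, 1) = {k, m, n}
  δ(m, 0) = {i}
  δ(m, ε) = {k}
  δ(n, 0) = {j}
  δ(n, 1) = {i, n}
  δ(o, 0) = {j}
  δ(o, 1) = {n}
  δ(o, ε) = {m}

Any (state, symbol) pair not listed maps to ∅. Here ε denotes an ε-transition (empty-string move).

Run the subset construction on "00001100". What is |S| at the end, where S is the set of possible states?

Start: ε-closure({i}) = {i, k, m, o}.
Read '0': {i, k, m, o} → {i, j, k, l, m, o}.
Read '0': {i, j, k, l, m, o} → {i, j, k, l, m, o}.
Read '0': {i, j, k, l, m, o} → {i, j, k, l, m, o}.
Read '0': {i, j, k, l, m, o} → {i, j, k, l, m, o}.
Read '1': {i, j, k, l, m, o} → {i, k, l, m, n, o}.
Read '1': {i, k, l, m, n, o} → {i, k, m, n, o}.
Read '0': {i, k, m, n, o} → {i, j, k, l, m, o}.
Read '0': {i, j, k, l, m, o} → {i, j, k, l, m, o}.
That set has 6 states.

6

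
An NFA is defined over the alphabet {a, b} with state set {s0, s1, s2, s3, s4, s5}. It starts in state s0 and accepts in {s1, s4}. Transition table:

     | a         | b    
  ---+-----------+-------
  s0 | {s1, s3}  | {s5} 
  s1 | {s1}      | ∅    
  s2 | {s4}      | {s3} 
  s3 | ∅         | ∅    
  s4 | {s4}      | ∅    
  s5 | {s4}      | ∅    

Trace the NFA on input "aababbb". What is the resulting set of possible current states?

Start in {s0}.
Read 'a': s0→{s1, s3}; now {s1, s3}.
Read 'a': s1→{s1}, s3→∅; now {s1}.
Read 'b': s1→∅; now ∅.
The set is empty and remains empty for the remaining 4 symbols.

∅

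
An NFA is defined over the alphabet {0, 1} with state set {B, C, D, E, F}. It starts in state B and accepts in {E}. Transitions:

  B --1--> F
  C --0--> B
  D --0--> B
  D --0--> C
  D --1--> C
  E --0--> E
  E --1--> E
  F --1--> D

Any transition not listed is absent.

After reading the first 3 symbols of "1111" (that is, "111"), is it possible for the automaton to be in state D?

No

Start in {B}.
Read '1': B→{F}; now {F}.
Read '1': F→{D}; now {D}.
Read '1': D→{C}; now {C}.
State D is not in {C}.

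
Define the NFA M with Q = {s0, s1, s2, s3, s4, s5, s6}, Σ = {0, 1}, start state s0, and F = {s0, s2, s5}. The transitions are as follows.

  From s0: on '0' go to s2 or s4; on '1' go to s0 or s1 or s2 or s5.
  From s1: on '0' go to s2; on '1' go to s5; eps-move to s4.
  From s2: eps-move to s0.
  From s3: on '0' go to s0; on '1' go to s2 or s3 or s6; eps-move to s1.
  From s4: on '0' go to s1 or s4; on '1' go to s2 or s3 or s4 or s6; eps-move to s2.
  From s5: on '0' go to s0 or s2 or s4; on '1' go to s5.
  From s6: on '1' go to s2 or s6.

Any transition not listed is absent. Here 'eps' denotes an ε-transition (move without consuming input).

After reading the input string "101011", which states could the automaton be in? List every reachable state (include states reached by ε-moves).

{s0, s1, s2, s3, s4, s5, s6}

Start in {s0}.
Read '1': s0→{s0, s1, s2, s5}; union {s0, s1, s2, s5}; ε-closure = {s0, s1, s2, s4, s5}.
Read '0': s0→{s2, s4}, s1→{s2}, s2→∅, s4→{s1, s4}, s5→{s0, s2, s4}; now {s0, s1, s2, s4}.
Read '1': s0→{s0, s1, s2, s5}, s1→{s5}, s2→∅, s4→{s2, s3, s4, s6}; now {s0, s1, s2, s3, s4, s5, s6}.
Read '0': s0→{s2, s4}, s1→{s2}, s2→∅, s3→{s0}, s4→{s1, s4}, s5→{s0, s2, s4}, s6→∅; now {s0, s1, s2, s4}.
Read '1': s0→{s0, s1, s2, s5}, s1→{s5}, s2→∅, s4→{s2, s3, s4, s6}; now {s0, s1, s2, s3, s4, s5, s6}.
Read '1': s0→{s0, s1, s2, s5}, s1→{s5}, s2→∅, s3→{s2, s3, s6}, s4→{s2, s3, s4, s6}, s5→{s5}, s6→{s2, s6}; now {s0, s1, s2, s3, s4, s5, s6}.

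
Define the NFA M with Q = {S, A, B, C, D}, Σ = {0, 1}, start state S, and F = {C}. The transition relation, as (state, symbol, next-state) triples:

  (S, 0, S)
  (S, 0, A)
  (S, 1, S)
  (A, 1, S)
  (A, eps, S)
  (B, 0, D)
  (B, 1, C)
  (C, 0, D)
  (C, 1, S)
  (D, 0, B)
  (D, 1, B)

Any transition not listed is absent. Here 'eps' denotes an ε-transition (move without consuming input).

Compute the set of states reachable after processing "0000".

Start in {S}.
Read '0': S→{S, A}; now {S, A}.
Read '0': S→{S, A}, A→∅; now {S, A}.
Read '0': S→{S, A}, A→∅; now {S, A}.
Read '0': S→{S, A}, A→∅; now {S, A}.

{S, A}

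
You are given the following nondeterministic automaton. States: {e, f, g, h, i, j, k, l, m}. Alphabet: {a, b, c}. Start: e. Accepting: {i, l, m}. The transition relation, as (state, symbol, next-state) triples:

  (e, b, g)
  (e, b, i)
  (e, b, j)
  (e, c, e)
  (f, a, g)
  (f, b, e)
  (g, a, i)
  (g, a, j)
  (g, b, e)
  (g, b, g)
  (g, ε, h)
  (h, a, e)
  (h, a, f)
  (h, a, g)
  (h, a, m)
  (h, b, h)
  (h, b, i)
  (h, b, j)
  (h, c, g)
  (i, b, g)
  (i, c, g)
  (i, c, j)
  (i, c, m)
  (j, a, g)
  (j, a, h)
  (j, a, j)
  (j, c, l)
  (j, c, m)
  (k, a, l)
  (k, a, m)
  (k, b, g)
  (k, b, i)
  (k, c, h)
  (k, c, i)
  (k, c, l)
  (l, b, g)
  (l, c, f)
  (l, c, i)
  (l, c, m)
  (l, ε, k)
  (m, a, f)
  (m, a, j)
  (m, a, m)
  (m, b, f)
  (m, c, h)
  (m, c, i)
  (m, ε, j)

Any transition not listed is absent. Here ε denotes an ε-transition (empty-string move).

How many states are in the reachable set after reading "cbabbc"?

Start in {e}.
Read 'c': e→{e}; now {e}.
Read 'b': e→{g, i, j}; union {g, i, j}; ε-closure = {g, h, i, j}.
Read 'a': g→{i, j}, h→{e, f, g, m}, i→∅, j→{g, h, j}; now {e, f, g, h, i, j, m}.
Read 'b': e→{g, i, j}, f→{e}, g→{e, g}, h→{h, i, j}, i→{g}, j→∅, m→{f}; now {e, f, g, h, i, j}.
Read 'b': e→{g, i, j}, f→{e}, g→{e, g}, h→{h, i, j}, i→{g}, j→∅; now {e, g, h, i, j}.
Read 'c': e→{e}, g→∅, h→{g}, i→{g, j, m}, j→{l, m}; union {e, g, j, l, m}; ε-closure = {e, g, h, j, k, l, m}.
That set has 7 states.

7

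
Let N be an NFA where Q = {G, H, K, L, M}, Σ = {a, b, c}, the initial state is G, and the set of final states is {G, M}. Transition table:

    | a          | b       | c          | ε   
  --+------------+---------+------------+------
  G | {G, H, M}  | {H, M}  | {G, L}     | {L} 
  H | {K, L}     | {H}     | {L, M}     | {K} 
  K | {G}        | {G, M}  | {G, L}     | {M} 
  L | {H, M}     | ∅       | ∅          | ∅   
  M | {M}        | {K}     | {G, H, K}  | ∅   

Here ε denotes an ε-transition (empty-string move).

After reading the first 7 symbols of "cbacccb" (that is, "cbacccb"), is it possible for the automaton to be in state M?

Start: ε-closure({G}) = {G, L}.
Read 'c': G→{G, L}, L→∅; now {G, L}.
Read 'b': G→{H, M}, L→∅; union {H, M}; ε-closure = {H, K, M}.
Read 'a': H→{K, L}, K→{G}, M→{M}; now {G, K, L, M}.
Read 'c': G→{G, L}, K→{G, L}, L→∅, M→{G, H, K}; union {G, H, K, L}; ε-closure = {G, H, K, L, M}.
Read 'c': G→{G, L}, H→{L, M}, K→{G, L}, L→∅, M→{G, H, K}; now {G, H, K, L, M}.
Read 'c': G→{G, L}, H→{L, M}, K→{G, L}, L→∅, M→{G, H, K}; now {G, H, K, L, M}.
Read 'b': G→{H, M}, H→{H}, K→{G, M}, L→∅, M→{K}; union {G, H, K, M}; ε-closure = {G, H, K, L, M}.
State M is in {G, H, K, L, M}.

Yes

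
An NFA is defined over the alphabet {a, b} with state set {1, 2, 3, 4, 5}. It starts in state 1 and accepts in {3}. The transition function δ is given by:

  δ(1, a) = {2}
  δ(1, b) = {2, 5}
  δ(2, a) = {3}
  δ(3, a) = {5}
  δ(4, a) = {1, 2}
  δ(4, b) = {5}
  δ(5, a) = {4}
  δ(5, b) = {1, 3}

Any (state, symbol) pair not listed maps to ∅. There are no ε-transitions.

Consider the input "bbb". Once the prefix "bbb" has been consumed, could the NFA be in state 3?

Start in {1}.
Read 'b': 1→{2, 5}; now {2, 5}.
Read 'b': 2→∅, 5→{1, 3}; now {1, 3}.
Read 'b': 1→{2, 5}, 3→∅; now {2, 5}.
State 3 is not in {2, 5}.

No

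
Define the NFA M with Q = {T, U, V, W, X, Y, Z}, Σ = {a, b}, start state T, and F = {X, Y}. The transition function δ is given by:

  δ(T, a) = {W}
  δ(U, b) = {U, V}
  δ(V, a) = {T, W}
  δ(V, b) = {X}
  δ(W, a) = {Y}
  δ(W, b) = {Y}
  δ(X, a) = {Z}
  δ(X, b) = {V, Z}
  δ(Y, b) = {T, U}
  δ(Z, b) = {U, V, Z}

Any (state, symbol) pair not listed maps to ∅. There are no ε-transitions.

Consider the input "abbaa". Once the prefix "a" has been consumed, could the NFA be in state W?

Yes

Start in {T}.
Read 'a': {T} → {W}.
State W is in {W}.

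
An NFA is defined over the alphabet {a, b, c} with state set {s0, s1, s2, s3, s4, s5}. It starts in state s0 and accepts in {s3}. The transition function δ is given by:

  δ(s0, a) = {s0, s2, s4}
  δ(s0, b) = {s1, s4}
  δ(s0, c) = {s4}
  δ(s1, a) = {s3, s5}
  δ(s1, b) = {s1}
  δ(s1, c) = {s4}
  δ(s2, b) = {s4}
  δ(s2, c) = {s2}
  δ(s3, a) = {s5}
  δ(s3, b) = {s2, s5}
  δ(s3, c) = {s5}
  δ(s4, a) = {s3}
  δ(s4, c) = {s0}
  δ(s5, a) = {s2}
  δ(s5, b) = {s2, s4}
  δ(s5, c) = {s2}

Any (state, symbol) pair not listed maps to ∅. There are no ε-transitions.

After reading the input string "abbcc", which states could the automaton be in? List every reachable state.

{s0}

Start in {s0}.
Read 'a': s0→{s0, s2, s4}; now {s0, s2, s4}.
Read 'b': s0→{s1, s4}, s2→{s4}, s4→∅; now {s1, s4}.
Read 'b': s1→{s1}, s4→∅; now {s1}.
Read 'c': s1→{s4}; now {s4}.
Read 'c': s4→{s0}; now {s0}.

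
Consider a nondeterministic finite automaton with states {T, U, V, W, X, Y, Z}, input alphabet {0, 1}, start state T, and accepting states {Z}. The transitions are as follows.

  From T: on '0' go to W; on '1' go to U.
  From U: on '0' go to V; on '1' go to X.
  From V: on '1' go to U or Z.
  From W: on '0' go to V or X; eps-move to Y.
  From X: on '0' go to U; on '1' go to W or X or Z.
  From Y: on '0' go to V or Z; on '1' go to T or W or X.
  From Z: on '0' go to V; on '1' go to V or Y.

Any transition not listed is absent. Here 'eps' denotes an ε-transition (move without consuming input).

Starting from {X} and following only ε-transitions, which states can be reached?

{X}

Begin with {X}.
No ε-moves leave this set, so the closure equals the set itself.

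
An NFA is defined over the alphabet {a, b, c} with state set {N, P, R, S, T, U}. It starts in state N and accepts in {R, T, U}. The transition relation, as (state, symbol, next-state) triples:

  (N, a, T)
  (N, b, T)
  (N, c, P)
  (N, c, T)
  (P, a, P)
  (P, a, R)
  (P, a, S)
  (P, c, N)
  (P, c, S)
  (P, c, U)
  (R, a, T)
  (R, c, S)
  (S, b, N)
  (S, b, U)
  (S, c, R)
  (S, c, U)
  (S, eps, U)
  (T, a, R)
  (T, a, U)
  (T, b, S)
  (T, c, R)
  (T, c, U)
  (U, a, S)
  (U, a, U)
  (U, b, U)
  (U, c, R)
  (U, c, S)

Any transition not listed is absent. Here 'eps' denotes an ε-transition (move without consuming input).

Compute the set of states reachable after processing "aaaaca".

Start in {N}.
Read 'a': N→{T}; now {T}.
Read 'a': T→{R, U}; now {R, U}.
Read 'a': R→{T}, U→{S, U}; now {S, T, U}.
Read 'a': S→∅, T→{R, U}, U→{S, U}; now {R, S, U}.
Read 'c': R→{S}, S→{R, U}, U→{R, S}; now {R, S, U}.
Read 'a': R→{T}, S→∅, U→{S, U}; now {S, T, U}.

{S, T, U}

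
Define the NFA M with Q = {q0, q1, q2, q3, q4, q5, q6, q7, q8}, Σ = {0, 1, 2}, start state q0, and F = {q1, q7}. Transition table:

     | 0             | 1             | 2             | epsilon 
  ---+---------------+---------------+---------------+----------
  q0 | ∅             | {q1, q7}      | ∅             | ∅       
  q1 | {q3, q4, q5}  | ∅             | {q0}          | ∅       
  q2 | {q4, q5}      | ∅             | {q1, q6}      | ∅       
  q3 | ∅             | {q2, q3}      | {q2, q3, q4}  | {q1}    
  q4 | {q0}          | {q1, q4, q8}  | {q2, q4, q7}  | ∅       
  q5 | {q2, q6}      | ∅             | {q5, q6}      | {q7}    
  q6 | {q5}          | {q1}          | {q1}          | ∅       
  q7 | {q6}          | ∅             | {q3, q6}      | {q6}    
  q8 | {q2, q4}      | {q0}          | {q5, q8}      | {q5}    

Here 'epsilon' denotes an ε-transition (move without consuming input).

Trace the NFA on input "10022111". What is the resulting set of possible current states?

{q0, q1, q2, q3, q4, q5, q6, q7, q8}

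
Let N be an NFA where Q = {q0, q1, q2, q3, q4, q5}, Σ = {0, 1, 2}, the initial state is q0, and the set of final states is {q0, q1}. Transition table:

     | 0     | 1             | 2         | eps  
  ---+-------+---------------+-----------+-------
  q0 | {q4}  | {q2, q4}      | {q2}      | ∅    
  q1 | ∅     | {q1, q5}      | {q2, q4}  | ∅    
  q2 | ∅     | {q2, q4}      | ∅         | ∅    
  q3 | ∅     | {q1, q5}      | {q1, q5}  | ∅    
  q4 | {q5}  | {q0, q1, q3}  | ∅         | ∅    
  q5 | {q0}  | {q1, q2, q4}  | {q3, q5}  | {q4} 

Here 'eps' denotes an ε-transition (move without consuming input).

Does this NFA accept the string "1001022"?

Start in {q0}.
Read '1': {q0} → {q2, q4}.
Read '0': {q2, q4} → {q4, q5}.
Read '0': {q4, q5} → {q0, q4, q5}.
Read '1': {q0, q4, q5} → {q0, q1, q2, q3, q4}.
Read '0': {q0, q1, q2, q3, q4} → {q4, q5}.
Read '2': {q4, q5} → {q3, q4, q5}.
Read '2': {q3, q4, q5} → {q1, q3, q4, q5}.
The final set {q1, q3, q4, q5} contains the accepting state q1.

Yes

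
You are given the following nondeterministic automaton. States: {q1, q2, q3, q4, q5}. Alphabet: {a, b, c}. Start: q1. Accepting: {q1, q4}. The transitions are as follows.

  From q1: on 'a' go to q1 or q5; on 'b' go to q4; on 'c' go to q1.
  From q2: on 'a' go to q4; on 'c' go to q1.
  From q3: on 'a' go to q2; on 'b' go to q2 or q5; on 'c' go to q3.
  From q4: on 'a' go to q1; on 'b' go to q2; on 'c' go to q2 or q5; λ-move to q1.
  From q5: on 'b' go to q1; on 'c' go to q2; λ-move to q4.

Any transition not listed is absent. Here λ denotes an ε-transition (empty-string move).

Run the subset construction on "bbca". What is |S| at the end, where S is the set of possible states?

3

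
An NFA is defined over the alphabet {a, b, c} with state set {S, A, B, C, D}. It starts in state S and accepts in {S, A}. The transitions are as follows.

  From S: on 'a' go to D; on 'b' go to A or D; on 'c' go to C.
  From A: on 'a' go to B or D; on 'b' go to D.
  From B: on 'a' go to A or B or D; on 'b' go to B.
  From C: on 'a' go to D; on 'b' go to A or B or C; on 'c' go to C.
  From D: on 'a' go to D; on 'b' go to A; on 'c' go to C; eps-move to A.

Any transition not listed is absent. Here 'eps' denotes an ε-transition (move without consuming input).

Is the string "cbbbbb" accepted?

Yes

Start in {S}.
Read 'c': {S} → {C}.
Read 'b': {C} → {A, B, C}.
Read 'b': {A, B, C} → {A, B, C, D}.
Read 'b': {A, B, C, D} → {A, B, C, D}.
Read 'b': {A, B, C, D} → {A, B, C, D}.
Read 'b': {A, B, C, D} → {A, B, C, D}.
The final set {A, B, C, D} contains the accepting state A.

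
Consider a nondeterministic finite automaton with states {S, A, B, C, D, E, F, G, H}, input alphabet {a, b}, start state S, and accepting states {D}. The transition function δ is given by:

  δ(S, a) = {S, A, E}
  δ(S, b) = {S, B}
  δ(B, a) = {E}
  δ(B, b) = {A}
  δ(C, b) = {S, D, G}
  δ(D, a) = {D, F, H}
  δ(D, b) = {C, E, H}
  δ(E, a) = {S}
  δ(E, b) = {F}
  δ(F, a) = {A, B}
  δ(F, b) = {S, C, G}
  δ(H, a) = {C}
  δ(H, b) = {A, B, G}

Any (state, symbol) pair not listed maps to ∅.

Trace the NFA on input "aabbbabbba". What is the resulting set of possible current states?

Start in {S}.
Read 'a': S→{S, A, E}; now {S, A, E}.
Read 'a': S→{S, A, E}, A→∅, E→{S}; now {S, A, E}.
Read 'b': S→{S, B}, A→∅, E→{F}; now {S, B, F}.
Read 'b': S→{S, B}, B→{A}, F→{S, C, G}; now {S, A, B, C, G}.
Read 'b': S→{S, B}, A→∅, B→{A}, C→{S, D, G}, G→∅; now {S, A, B, D, G}.
Read 'a': S→{S, A, E}, A→∅, B→{E}, D→{D, F, H}, G→∅; now {S, A, D, E, F, H}.
Read 'b': S→{S, B}, A→∅, D→{C, E, H}, E→{F}, F→{S, C, G}, H→{A, B, G}; now {S, A, B, C, E, F, G, H}.
Read 'b': S→{S, B}, A→∅, B→{A}, C→{S, D, G}, E→{F}, F→{S, C, G}, G→∅, H→{A, B, G}; now {S, A, B, C, D, F, G}.
Read 'b': S→{S, B}, A→∅, B→{A}, C→{S, D, G}, D→{C, E, H}, F→{S, C, G}, G→∅; now {S, A, B, C, D, E, G, H}.
Read 'a': S→{S, A, E}, A→∅, B→{E}, C→∅, D→{D, F, H}, E→{S}, G→∅, H→{C}; now {S, A, C, D, E, F, H}.

{S, A, C, D, E, F, H}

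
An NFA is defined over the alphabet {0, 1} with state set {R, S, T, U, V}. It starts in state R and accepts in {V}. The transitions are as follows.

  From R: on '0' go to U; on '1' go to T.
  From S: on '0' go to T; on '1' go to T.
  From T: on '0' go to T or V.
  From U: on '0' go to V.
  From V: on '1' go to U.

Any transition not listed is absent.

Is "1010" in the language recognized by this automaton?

Yes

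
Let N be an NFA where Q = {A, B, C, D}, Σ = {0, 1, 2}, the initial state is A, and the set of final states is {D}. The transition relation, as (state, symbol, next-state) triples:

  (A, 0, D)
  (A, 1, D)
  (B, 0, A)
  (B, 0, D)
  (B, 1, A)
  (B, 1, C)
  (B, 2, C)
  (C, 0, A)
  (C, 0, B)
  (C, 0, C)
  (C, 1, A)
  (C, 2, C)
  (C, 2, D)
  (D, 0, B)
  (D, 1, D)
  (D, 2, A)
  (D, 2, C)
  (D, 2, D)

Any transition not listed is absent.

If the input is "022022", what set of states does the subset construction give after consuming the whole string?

{A, C, D}

Start in {A}.
Read '0': A→{D}; now {D}.
Read '2': D→{A, C, D}; now {A, C, D}.
Read '2': A→∅, C→{C, D}, D→{A, C, D}; now {A, C, D}.
Read '0': A→{D}, C→{A, B, C}, D→{B}; now {A, B, C, D}.
Read '2': A→∅, B→{C}, C→{C, D}, D→{A, C, D}; now {A, C, D}.
Read '2': A→∅, C→{C, D}, D→{A, C, D}; now {A, C, D}.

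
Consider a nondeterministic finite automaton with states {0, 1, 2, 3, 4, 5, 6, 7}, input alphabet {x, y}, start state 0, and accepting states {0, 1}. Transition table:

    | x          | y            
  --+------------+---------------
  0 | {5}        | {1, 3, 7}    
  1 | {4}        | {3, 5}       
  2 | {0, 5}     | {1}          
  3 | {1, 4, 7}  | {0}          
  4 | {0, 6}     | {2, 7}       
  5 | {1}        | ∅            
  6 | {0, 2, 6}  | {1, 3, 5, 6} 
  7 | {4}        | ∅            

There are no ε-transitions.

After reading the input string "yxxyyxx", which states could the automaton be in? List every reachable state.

Start in {0}.
Read 'y': {0} → {1, 3, 7}.
Read 'x': {1, 3, 7} → {1, 4, 7}.
Read 'x': {1, 4, 7} → {0, 4, 6}.
Read 'y': {0, 4, 6} → {1, 2, 3, 5, 6, 7}.
Read 'y': {1, 2, 3, 5, 6, 7} → {0, 1, 3, 5, 6}.
Read 'x': {0, 1, 3, 5, 6} → {0, 1, 2, 4, 5, 6, 7}.
Read 'x': {0, 1, 2, 4, 5, 6, 7} → {0, 1, 2, 4, 5, 6}.

{0, 1, 2, 4, 5, 6}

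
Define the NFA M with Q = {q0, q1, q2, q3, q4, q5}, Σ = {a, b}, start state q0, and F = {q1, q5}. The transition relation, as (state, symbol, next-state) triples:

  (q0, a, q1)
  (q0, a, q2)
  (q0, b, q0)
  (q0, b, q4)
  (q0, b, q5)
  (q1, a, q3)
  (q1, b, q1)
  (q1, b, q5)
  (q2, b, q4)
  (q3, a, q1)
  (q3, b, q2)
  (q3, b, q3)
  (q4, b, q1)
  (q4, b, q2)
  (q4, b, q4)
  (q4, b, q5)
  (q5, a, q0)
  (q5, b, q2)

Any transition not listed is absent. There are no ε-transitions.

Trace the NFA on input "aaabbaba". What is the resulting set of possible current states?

{q0, q1, q2}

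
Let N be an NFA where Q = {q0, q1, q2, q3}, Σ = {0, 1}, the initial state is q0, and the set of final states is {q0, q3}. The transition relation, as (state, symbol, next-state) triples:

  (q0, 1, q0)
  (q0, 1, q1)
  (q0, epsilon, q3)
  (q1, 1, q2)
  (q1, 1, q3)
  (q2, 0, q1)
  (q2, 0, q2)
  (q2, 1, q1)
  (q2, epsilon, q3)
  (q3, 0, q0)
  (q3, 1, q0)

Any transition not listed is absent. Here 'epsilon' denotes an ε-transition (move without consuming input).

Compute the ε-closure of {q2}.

Begin with {q2}.
ε-move q2 → q3; add q3.

{q2, q3}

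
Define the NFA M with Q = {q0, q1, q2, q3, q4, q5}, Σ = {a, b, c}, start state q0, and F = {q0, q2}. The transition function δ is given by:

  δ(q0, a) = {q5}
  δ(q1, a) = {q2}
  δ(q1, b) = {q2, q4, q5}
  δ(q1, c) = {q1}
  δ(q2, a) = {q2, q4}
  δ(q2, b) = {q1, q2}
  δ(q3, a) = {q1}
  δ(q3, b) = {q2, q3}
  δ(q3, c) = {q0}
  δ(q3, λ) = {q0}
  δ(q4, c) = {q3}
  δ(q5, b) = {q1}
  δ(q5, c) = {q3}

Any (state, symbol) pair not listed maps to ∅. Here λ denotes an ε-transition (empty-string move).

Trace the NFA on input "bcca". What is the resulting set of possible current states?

Start in {q0}.
Read 'b': {q0} → ∅.
The set is empty and remains empty for the remaining 3 symbols.

∅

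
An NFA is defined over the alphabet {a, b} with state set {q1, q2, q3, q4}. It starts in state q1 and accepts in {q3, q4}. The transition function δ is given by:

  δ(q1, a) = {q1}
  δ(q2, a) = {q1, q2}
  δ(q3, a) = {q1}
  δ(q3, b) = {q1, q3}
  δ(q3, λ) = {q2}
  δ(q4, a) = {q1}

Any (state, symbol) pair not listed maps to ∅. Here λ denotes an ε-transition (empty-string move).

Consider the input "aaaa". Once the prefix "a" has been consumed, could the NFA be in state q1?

Yes

Start in {q1}.
Read 'a': q1→{q1}; now {q1}.
State q1 is in {q1}.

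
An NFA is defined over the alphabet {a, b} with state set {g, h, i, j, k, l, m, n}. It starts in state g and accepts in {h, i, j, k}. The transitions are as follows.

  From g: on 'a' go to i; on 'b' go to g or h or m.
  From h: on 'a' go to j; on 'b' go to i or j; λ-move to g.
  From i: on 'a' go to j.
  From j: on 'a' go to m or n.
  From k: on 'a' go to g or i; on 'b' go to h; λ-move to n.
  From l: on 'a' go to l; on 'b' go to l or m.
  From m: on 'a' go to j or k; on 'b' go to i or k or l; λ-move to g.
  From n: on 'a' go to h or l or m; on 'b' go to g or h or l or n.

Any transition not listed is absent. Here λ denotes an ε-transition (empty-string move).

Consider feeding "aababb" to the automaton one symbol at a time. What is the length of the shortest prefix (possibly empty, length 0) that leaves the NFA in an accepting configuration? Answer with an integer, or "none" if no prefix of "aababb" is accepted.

Start in {g}.
Read 'a': {g} → {i}.
None of the earlier sets intersect F, but {i} does.

1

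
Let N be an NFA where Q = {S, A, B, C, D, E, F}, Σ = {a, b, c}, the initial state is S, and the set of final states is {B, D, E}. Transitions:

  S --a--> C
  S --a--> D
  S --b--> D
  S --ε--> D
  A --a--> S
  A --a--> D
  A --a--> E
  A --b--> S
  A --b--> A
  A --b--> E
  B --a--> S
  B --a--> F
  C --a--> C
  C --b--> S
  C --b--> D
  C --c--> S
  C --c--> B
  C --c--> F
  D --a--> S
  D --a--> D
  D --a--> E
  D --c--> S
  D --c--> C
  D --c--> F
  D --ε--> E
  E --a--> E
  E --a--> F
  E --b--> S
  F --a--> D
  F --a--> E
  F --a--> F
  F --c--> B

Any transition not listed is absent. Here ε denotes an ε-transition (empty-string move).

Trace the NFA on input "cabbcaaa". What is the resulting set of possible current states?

{S, C, D, E, F}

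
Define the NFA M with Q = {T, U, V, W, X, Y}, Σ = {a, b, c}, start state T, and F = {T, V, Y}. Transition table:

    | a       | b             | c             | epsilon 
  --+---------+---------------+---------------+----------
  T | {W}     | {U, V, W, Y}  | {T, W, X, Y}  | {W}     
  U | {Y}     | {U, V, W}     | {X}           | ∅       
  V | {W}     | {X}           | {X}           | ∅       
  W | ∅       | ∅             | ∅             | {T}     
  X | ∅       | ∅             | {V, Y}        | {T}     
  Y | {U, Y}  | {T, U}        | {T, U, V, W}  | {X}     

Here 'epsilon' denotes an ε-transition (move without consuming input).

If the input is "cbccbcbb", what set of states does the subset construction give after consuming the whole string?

Start: ε-closure({T}) = {T, W}.
Read 'c': {T, W} → {T, W, X, Y}.
Read 'b': {T, W, X, Y} → {T, U, V, W, X, Y}.
Read 'c': {T, U, V, W, X, Y} → {T, U, V, W, X, Y}.
Read 'c': {T, U, V, W, X, Y} → {T, U, V, W, X, Y}.
Read 'b': {T, U, V, W, X, Y} → {T, U, V, W, X, Y}.
Read 'c': {T, U, V, W, X, Y} → {T, U, V, W, X, Y}.
Read 'b': {T, U, V, W, X, Y} → {T, U, V, W, X, Y}.
Read 'b': {T, U, V, W, X, Y} → {T, U, V, W, X, Y}.

{T, U, V, W, X, Y}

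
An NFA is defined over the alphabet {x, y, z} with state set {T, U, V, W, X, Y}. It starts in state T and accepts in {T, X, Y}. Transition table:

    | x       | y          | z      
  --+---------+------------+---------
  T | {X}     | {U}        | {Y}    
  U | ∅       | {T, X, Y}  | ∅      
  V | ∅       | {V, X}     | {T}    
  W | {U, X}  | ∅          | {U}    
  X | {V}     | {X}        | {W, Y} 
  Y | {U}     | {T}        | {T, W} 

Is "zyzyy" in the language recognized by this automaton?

No

Start in {T}.
Read 'z': {T} → {Y}.
Read 'y': {Y} → {T}.
Read 'z': {T} → {Y}.
Read 'y': {Y} → {T}.
Read 'y': {T} → {U}.
The final set {U} contains no accepting state.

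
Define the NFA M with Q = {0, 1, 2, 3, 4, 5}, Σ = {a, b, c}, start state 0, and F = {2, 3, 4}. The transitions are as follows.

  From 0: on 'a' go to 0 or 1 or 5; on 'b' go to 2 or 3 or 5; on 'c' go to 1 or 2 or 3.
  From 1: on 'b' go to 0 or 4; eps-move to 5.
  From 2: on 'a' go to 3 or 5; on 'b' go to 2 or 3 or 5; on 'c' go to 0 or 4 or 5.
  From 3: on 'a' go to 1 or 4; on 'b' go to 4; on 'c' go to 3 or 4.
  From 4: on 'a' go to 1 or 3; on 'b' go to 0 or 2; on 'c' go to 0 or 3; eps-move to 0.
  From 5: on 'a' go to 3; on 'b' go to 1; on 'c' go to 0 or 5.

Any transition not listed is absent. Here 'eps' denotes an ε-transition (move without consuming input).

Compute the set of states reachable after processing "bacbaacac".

Start in {0}.
Read 'b': {0} → {2, 3, 5}.
Read 'a': {2, 3, 5} → {0, 1, 3, 4, 5}.
Read 'c': {0, 1, 3, 4, 5} → {0, 1, 2, 3, 4, 5}.
Read 'b': {0, 1, 2, 3, 4, 5} → {0, 1, 2, 3, 4, 5}.
Read 'a': {0, 1, 2, 3, 4, 5} → {0, 1, 3, 4, 5}.
Read 'a': {0, 1, 3, 4, 5} → {0, 1, 3, 4, 5}.
Read 'c': {0, 1, 3, 4, 5} → {0, 1, 2, 3, 4, 5}.
Read 'a': {0, 1, 2, 3, 4, 5} → {0, 1, 3, 4, 5}.
Read 'c': {0, 1, 3, 4, 5} → {0, 1, 2, 3, 4, 5}.

{0, 1, 2, 3, 4, 5}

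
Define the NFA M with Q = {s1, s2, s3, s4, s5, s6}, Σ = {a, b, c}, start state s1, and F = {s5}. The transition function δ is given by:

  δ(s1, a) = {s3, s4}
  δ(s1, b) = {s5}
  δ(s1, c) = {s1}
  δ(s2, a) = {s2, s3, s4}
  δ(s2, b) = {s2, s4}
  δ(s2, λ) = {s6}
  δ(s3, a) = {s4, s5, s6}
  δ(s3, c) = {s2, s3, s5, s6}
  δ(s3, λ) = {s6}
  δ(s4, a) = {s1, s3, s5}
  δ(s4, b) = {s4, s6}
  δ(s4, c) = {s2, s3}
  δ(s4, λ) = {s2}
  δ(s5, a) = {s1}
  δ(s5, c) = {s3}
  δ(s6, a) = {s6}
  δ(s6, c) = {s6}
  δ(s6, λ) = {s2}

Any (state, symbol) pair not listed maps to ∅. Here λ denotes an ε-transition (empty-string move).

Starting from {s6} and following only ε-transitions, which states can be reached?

{s2, s6}

Begin with {s6}.
ε-move s6 → s2; add s2.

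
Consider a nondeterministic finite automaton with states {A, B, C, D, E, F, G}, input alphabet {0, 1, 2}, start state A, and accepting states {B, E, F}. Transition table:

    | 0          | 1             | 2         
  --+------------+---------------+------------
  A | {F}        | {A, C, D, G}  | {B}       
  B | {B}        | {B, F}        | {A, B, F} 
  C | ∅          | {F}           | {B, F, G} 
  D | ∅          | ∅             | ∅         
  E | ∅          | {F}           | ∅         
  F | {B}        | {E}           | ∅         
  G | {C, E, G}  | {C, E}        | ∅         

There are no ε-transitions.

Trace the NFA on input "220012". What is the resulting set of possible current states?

{A, B, F}

Start in {A}.
Read '2': A→{B}; now {B}.
Read '2': B→{A, B, F}; now {A, B, F}.
Read '0': A→{F}, B→{B}, F→{B}; now {B, F}.
Read '0': B→{B}, F→{B}; now {B}.
Read '1': B→{B, F}; now {B, F}.
Read '2': B→{A, B, F}, F→∅; now {A, B, F}.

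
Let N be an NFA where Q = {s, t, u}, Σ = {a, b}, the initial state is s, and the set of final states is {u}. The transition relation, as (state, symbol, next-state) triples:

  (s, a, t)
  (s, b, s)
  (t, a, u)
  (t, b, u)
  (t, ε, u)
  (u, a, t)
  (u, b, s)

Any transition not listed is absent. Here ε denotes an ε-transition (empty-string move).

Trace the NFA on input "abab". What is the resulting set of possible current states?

{s, u}

Start in {s}.
Read 'a': s→{t}; union {t}; ε-closure = {t, u}.
Read 'b': t→{u}, u→{s}; now {s, u}.
Read 'a': s→{t}, u→{t}; union {t}; ε-closure = {t, u}.
Read 'b': t→{u}, u→{s}; now {s, u}.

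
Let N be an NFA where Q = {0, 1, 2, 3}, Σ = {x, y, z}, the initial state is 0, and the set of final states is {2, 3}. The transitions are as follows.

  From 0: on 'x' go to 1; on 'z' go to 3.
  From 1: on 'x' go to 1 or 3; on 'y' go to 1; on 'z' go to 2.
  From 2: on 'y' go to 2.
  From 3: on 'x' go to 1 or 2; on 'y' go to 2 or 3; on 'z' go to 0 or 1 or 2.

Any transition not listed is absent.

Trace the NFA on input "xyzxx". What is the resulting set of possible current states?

∅

Start in {0}.
Read 'x': 0→{1}; now {1}.
Read 'y': 1→{1}; now {1}.
Read 'z': 1→{2}; now {2}.
Read 'x': 2→∅; now ∅.
The set is empty and remains empty for the remaining 1 symbol.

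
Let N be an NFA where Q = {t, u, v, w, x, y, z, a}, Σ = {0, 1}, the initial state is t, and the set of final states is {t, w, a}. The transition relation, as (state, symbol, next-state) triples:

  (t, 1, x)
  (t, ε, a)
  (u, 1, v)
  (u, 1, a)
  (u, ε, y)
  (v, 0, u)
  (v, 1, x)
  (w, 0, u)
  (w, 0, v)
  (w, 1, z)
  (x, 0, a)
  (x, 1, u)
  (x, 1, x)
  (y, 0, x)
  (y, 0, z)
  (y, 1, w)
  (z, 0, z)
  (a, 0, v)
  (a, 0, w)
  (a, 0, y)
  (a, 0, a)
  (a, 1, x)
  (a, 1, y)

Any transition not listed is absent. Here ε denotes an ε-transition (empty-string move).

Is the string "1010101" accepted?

No

Start: ε-closure({t}) = {t, a}.
Read '1': t→{x}, a→{x, y}; now {x, y}.
Read '0': x→{a}, y→{x, z}; now {x, z, a}.
Read '1': x→{u, x}, z→∅, a→{x, y}; now {u, x, y}.
Read '0': u→∅, x→{a}, y→{x, z}; now {x, z, a}.
Read '1': x→{u, x}, z→∅, a→{x, y}; now {u, x, y}.
Read '0': u→∅, x→{a}, y→{x, z}; now {x, z, a}.
Read '1': x→{u, x}, z→∅, a→{x, y}; now {u, x, y}.
The final set {u, x, y} contains no accepting state.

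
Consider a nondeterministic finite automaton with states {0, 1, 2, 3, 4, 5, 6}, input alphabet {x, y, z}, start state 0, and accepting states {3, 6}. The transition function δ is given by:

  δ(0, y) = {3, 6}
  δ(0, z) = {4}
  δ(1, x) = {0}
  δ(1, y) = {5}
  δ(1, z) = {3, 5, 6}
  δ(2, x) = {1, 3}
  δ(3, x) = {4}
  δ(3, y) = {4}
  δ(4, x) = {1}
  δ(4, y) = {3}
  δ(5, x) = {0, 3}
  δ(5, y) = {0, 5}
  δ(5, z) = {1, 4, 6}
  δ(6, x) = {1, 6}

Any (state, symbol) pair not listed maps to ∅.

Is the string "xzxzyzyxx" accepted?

No

Start in {0}.
Read 'x': {0} → ∅.
The set is empty and remains empty for the remaining 8 symbols.
The final set ∅ contains no accepting state.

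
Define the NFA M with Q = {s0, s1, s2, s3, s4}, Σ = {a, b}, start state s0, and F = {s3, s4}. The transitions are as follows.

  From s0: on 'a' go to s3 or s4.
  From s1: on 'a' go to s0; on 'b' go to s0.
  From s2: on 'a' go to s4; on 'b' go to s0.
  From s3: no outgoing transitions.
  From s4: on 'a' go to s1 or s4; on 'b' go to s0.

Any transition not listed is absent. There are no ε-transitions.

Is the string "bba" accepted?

Start in {s0}.
Read 'b': s0→∅; now ∅.
The set is empty and remains empty for the remaining 2 symbols.
The final set ∅ contains no accepting state.

No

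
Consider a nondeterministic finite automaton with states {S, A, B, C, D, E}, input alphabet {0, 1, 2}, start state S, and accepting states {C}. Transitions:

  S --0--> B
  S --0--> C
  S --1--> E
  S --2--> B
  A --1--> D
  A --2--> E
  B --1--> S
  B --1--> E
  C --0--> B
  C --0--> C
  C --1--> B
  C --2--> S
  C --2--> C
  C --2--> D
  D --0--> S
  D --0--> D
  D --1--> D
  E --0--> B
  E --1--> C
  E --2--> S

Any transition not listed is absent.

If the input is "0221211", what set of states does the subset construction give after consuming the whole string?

{C, E}

Start in {S}.
Read '0': S→{B, C}; now {B, C}.
Read '2': B→∅, C→{S, C, D}; now {S, C, D}.
Read '2': S→{B}, C→{S, C, D}, D→∅; now {S, B, C, D}.
Read '1': S→{E}, B→{S, E}, C→{B}, D→{D}; now {S, B, D, E}.
Read '2': S→{B}, B→∅, D→∅, E→{S}; now {S, B}.
Read '1': S→{E}, B→{S, E}; now {S, E}.
Read '1': S→{E}, E→{C}; now {C, E}.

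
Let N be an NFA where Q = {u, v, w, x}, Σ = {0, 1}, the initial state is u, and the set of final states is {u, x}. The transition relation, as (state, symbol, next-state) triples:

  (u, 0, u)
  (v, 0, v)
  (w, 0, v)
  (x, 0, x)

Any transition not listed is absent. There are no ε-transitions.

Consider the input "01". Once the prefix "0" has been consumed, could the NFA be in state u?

Yes

Start in {u}.
Read '0': u→{u}; now {u}.
State u is in {u}.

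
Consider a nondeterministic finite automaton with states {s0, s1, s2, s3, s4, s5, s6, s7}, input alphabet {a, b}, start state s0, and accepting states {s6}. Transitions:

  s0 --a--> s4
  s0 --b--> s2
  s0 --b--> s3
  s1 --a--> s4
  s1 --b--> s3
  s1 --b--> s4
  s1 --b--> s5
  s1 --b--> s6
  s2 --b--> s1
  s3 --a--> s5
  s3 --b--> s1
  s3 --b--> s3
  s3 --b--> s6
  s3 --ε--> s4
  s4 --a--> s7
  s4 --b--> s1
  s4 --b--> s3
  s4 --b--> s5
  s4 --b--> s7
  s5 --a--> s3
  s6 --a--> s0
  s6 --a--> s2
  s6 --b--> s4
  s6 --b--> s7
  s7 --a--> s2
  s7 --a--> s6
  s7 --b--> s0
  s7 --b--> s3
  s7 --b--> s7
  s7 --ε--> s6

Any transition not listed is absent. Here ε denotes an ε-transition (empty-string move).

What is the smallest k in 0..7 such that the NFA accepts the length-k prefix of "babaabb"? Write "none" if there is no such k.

2

Start in {s0}.
Read 'b': {s0} → {s2, s3, s4}.
Read 'a': {s2, s3, s4} → {s5, s6, s7}.
None of the earlier sets intersect F, but {s5, s6, s7} does.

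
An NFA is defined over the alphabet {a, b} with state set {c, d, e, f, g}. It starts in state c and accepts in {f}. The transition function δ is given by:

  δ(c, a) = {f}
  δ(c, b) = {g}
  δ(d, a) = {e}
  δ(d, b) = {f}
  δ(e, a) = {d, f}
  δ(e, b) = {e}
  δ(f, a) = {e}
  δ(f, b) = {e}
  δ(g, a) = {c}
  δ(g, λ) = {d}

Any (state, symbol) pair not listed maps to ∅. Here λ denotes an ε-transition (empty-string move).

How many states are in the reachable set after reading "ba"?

Start in {c}.
Read 'b': c→{g}; union {g}; ε-closure = {d, g}.
Read 'a': d→{e}, g→{c}; now {c, e}.
That set has 2 states.

2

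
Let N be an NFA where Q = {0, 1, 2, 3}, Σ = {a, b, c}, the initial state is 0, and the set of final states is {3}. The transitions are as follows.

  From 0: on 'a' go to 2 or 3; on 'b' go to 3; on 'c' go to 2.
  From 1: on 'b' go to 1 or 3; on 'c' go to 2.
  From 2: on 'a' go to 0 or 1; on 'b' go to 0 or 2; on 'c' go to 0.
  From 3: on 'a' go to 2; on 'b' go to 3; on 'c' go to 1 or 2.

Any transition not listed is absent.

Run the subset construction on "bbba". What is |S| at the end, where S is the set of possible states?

1

Start in {0}.
Read 'b': 0→{3}; now {3}.
Read 'b': 3→{3}; now {3}.
Read 'b': 3→{3}; now {3}.
Read 'a': 3→{2}; now {2}.
That set has 1 state.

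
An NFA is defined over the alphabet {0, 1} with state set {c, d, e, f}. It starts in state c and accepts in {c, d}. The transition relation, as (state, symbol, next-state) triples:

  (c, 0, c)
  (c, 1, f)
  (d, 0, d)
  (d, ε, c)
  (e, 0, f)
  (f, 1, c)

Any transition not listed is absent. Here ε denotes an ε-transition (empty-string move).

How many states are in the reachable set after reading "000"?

1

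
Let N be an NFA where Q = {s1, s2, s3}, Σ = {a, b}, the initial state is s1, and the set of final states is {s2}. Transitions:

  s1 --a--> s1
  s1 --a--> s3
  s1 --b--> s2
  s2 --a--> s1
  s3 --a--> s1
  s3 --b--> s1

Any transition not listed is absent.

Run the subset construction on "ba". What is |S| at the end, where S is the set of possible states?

Start in {s1}.
Read 'b': {s1} → {s2}.
Read 'a': {s2} → {s1}.
That set has 1 state.

1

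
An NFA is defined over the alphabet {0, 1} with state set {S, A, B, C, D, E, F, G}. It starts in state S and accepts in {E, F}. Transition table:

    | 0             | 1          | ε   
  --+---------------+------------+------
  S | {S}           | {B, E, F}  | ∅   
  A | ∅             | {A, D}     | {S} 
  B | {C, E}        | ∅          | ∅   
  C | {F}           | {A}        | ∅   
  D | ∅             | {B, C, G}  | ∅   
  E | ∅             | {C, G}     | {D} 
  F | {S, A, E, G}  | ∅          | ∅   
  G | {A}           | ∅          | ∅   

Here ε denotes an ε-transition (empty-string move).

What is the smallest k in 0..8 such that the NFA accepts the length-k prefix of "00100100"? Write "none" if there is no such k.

3

Start in {S}.
Read '0': S→{S}; now {S}.
Read '0': S→{S}; now {S}.
Read '1': S→{B, E, F}; union {B, E, F}; ε-closure = {B, D, E, F}.
None of the earlier sets intersect F, but {B, D, E, F} does.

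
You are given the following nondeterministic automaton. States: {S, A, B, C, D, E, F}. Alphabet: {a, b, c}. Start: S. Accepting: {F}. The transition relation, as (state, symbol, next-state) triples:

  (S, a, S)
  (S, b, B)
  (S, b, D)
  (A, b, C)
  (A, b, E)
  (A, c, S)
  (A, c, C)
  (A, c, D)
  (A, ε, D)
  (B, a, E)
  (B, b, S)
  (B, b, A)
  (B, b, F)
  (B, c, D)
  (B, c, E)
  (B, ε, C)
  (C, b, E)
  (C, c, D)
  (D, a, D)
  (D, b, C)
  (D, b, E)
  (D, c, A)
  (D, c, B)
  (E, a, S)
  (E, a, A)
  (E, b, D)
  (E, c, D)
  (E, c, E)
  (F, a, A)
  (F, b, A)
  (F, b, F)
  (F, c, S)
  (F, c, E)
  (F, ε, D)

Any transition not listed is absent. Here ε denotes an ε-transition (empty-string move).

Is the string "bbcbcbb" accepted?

Yes

Start in {S}.
Read 'b': {S} → {B, C, D}.
Read 'b': {B, C, D} → {S, A, C, D, E, F}.
Read 'c': {S, A, C, D, E, F} → {S, A, B, C, D, E}.
Read 'b': {S, A, B, C, D, E} → {S, A, B, C, D, E, F}.
Read 'c': {S, A, B, C, D, E, F} → {S, A, B, C, D, E}.
Read 'b': {S, A, B, C, D, E} → {S, A, B, C, D, E, F}.
Read 'b': {S, A, B, C, D, E, F} → {S, A, B, C, D, E, F}.
The final set {S, A, B, C, D, E, F} contains the accepting state F.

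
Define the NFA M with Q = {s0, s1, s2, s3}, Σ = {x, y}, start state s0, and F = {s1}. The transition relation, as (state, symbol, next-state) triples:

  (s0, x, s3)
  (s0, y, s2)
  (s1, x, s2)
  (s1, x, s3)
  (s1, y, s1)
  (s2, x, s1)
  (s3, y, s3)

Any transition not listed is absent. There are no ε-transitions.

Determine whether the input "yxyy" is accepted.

Yes

Start in {s0}.
Read 'y': {s0} → {s2}.
Read 'x': {s2} → {s1}.
Read 'y': {s1} → {s1}.
Read 'y': {s1} → {s1}.
The final set {s1} contains the accepting state s1.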